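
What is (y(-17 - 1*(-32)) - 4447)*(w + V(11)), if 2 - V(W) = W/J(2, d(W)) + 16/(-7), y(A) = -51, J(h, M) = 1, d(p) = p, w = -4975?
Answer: 156854256/7 ≈ 2.2408e+7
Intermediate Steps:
V(W) = 30/7 - W (V(W) = 2 - (W/1 + 16/(-7)) = 2 - (W*1 + 16*(-⅐)) = 2 - (W - 16/7) = 2 - (-16/7 + W) = 2 + (16/7 - W) = 30/7 - W)
(y(-17 - 1*(-32)) - 4447)*(w + V(11)) = (-51 - 4447)*(-4975 + (30/7 - 1*11)) = -4498*(-4975 + (30/7 - 11)) = -4498*(-4975 - 47/7) = -4498*(-34872/7) = 156854256/7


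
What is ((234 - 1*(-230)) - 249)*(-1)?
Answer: -215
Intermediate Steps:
((234 - 1*(-230)) - 249)*(-1) = ((234 + 230) - 249)*(-1) = (464 - 249)*(-1) = 215*(-1) = -215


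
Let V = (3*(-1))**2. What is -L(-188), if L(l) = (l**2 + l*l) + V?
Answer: -70697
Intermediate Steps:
V = 9 (V = (-3)**2 = 9)
L(l) = 9 + 2*l**2 (L(l) = (l**2 + l*l) + 9 = (l**2 + l**2) + 9 = 2*l**2 + 9 = 9 + 2*l**2)
-L(-188) = -(9 + 2*(-188)**2) = -(9 + 2*35344) = -(9 + 70688) = -1*70697 = -70697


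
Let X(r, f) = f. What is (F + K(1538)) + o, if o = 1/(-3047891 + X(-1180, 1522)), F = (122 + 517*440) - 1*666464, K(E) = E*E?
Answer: 5869079680757/3046369 ≈ 1.9266e+6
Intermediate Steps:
K(E) = E²
F = -438862 (F = (122 + 227480) - 666464 = 227602 - 666464 = -438862)
o = -1/3046369 (o = 1/(-3047891 + 1522) = 1/(-3046369) = -1/3046369 ≈ -3.2826e-7)
(F + K(1538)) + o = (-438862 + 1538²) - 1/3046369 = (-438862 + 2365444) - 1/3046369 = 1926582 - 1/3046369 = 5869079680757/3046369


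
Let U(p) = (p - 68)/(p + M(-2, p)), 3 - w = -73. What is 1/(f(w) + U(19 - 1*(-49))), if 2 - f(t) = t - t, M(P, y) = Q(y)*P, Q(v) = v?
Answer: ½ ≈ 0.50000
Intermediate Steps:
w = 76 (w = 3 - 1*(-73) = 3 + 73 = 76)
M(P, y) = P*y (M(P, y) = y*P = P*y)
f(t) = 2 (f(t) = 2 - (t - t) = 2 - 1*0 = 2 + 0 = 2)
U(p) = -(-68 + p)/p (U(p) = (p - 68)/(p - 2*p) = (-68 + p)/((-p)) = (-68 + p)*(-1/p) = -(-68 + p)/p)
1/(f(w) + U(19 - 1*(-49))) = 1/(2 + (68 - (19 - 1*(-49)))/(19 - 1*(-49))) = 1/(2 + (68 - (19 + 49))/(19 + 49)) = 1/(2 + (68 - 1*68)/68) = 1/(2 + (68 - 68)/68) = 1/(2 + (1/68)*0) = 1/(2 + 0) = 1/2 = ½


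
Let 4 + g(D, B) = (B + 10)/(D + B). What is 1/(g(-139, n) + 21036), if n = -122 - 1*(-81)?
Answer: 180/3785791 ≈ 4.7546e-5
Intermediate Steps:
n = -41 (n = -122 + 81 = -41)
g(D, B) = -4 + (10 + B)/(B + D) (g(D, B) = -4 + (B + 10)/(D + B) = -4 + (10 + B)/(B + D))
1/(g(-139, n) + 21036) = 1/((10 - 4*(-139) - 3*(-41))/(-41 - 139) + 21036) = 1/((10 + 556 + 123)/(-180) + 21036) = 1/(-1/180*689 + 21036) = 1/(-689/180 + 21036) = 1/(3785791/180) = 180/3785791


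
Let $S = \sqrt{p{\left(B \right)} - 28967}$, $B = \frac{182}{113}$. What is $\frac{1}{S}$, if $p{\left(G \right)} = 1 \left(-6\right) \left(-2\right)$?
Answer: $- \frac{i \sqrt{28955}}{28955} \approx - 0.0058768 i$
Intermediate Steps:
$B = \frac{182}{113}$ ($B = 182 \cdot \frac{1}{113} = \frac{182}{113} \approx 1.6106$)
$p{\left(G \right)} = 12$ ($p{\left(G \right)} = \left(-6\right) \left(-2\right) = 12$)
$S = i \sqrt{28955}$ ($S = \sqrt{12 - 28967} = \sqrt{-28955} = i \sqrt{28955} \approx 170.16 i$)
$\frac{1}{S} = \frac{1}{i \sqrt{28955}} = - \frac{i \sqrt{28955}}{28955}$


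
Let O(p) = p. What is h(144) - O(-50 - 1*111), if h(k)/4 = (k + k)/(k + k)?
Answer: 165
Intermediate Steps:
h(k) = 4 (h(k) = 4*((k + k)/(k + k)) = 4*((2*k)/((2*k))) = 4*((2*k)*(1/(2*k))) = 4*1 = 4)
h(144) - O(-50 - 1*111) = 4 - (-50 - 1*111) = 4 - (-50 - 111) = 4 - 1*(-161) = 4 + 161 = 165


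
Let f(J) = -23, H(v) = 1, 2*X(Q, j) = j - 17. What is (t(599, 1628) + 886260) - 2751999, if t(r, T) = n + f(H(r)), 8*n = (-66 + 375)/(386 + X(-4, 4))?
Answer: -1888151041/1012 ≈ -1.8658e+6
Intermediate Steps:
X(Q, j) = -17/2 + j/2 (X(Q, j) = (j - 17)/2 = (-17 + j)/2 = -17/2 + j/2)
n = 103/1012 (n = ((-66 + 375)/(386 + (-17/2 + (½)*4)))/8 = (309/(386 + (-17/2 + 2)))/8 = (309/(386 - 13/2))/8 = (309/(759/2))/8 = (309*(2/759))/8 = (⅛)*(206/253) = 103/1012 ≈ 0.10178)
t(r, T) = -23173/1012 (t(r, T) = 103/1012 - 23 = -23173/1012)
(t(599, 1628) + 886260) - 2751999 = (-23173/1012 + 886260) - 2751999 = 896871947/1012 - 2751999 = -1888151041/1012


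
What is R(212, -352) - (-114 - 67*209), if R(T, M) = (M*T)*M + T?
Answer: 26281977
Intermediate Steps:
R(T, M) = T + T*M**2 (R(T, M) = T*M**2 + T = T + T*M**2)
R(212, -352) - (-114 - 67*209) = 212*(1 + (-352)**2) - (-114 - 67*209) = 212*(1 + 123904) - (-114 - 14003) = 212*123905 - 1*(-14117) = 26267860 + 14117 = 26281977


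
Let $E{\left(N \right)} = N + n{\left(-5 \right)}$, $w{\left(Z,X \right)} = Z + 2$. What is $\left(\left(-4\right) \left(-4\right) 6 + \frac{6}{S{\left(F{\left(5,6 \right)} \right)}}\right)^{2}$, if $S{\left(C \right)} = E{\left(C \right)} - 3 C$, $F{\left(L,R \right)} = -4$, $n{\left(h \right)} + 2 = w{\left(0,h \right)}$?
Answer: $\frac{149769}{16} \approx 9360.6$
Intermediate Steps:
$w{\left(Z,X \right)} = 2 + Z$
$n{\left(h \right)} = 0$ ($n{\left(h \right)} = -2 + \left(2 + 0\right) = -2 + 2 = 0$)
$E{\left(N \right)} = N$ ($E{\left(N \right)} = N + 0 = N$)
$S{\left(C \right)} = - 2 C$ ($S{\left(C \right)} = C - 3 C = - 2 C$)
$\left(\left(-4\right) \left(-4\right) 6 + \frac{6}{S{\left(F{\left(5,6 \right)} \right)}}\right)^{2} = \left(\left(-4\right) \left(-4\right) 6 + \frac{6}{\left(-2\right) \left(-4\right)}\right)^{2} = \left(16 \cdot 6 + \frac{6}{8}\right)^{2} = \left(96 + 6 \cdot \frac{1}{8}\right)^{2} = \left(96 + \frac{3}{4}\right)^{2} = \left(\frac{387}{4}\right)^{2} = \frac{149769}{16}$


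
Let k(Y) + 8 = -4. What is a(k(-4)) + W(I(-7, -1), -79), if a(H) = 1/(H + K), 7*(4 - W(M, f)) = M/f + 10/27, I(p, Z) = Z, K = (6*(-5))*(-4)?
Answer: 78727/19908 ≈ 3.9545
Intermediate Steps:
K = 120 (K = -30*(-4) = 120)
k(Y) = -12 (k(Y) = -8 - 4 = -12)
W(M, f) = 746/189 - M/(7*f) (W(M, f) = 4 - (M/f + 10/27)/7 = 4 - (10/27 + M/f)/7 = 4 + (-10/189 - M/(7*f)) = 746/189 - M/(7*f))
a(H) = 1/(120 + H) (a(H) = 1/(H + 120) = 1/(120 + H))
a(k(-4)) + W(I(-7, -1), -79) = 1/(120 - 12) + (746/189 - 1/7*(-1)/(-79)) = 1/108 + (746/189 - 1/7*(-1)*(-1/79)) = 1/108 + (746/189 - 1/553) = 1/108 + 58907/14931 = 78727/19908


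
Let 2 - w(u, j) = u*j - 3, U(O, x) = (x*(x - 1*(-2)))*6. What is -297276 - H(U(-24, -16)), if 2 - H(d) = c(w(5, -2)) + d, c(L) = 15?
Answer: -295919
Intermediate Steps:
U(O, x) = 6*x*(2 + x) (U(O, x) = (x*(x + 2))*6 = (x*(2 + x))*6 = 6*x*(2 + x))
w(u, j) = 5 - j*u (w(u, j) = 2 - (u*j - 3) = 2 - (j*u - 3) = 2 - (-3 + j*u) = 2 + (3 - j*u) = 5 - j*u)
H(d) = -13 - d (H(d) = 2 - (15 + d) = 2 + (-15 - d) = -13 - d)
-297276 - H(U(-24, -16)) = -297276 - (-13 - 6*(-16)*(2 - 16)) = -297276 - (-13 - 6*(-16)*(-14)) = -297276 - (-13 - 1*1344) = -297276 - (-13 - 1344) = -297276 - 1*(-1357) = -297276 + 1357 = -295919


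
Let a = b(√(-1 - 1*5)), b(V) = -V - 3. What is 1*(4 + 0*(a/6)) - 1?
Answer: 3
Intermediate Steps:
b(V) = -3 - V
a = -3 - I*√6 (a = -3 - √(-1 - 1*5) = -3 - √(-1 - 5) = -3 - √(-6) = -3 - I*√6 ≈ -3.0 - 2.4495*I)
1*(4 + 0*(a/6)) - 1 = 1*(4 + 0*((-3 - I*√6)/6)) - 1 = 1*(4 + 0*((-3 - I*√6)*(⅙))) - 1 = 1*(4 + 0*(-½ - I*√6/6)) - 1 = 1*(4 + 0) - 1 = 1*4 - 1 = 4 - 1 = 3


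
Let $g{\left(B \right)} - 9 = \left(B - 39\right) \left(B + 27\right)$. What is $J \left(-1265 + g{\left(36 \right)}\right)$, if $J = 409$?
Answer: $-591005$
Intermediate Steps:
$g{\left(B \right)} = 9 + \left(-39 + B\right) \left(27 + B\right)$ ($g{\left(B \right)} = 9 + \left(B - 39\right) \left(B + 27\right) = 9 + \left(-39 + B\right) \left(27 + B\right)$)
$J \left(-1265 + g{\left(36 \right)}\right) = 409 \left(-1265 - \left(1476 - 1296\right)\right) = 409 \left(-1265 - 180\right) = 409 \left(-1445\right) = -591005$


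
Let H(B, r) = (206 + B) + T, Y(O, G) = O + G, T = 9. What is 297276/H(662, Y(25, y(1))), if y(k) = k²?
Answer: 297276/877 ≈ 338.97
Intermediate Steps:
Y(O, G) = G + O
H(B, r) = 215 + B (H(B, r) = (206 + B) + 9 = 215 + B)
297276/H(662, Y(25, y(1))) = 297276/(215 + 662) = 297276/877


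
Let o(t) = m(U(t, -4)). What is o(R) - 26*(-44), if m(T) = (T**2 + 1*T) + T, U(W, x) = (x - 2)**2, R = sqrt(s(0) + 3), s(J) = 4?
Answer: 2512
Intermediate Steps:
R = sqrt(7) (R = sqrt(4 + 3) = sqrt(7) ≈ 2.6458)
U(W, x) = (-2 + x)**2
m(T) = T**2 + 2*T (m(T) = (T**2 + T) + T = (T + T**2) + T = T**2 + 2*T)
o(t) = 1368 (o(t) = (-2 - 4)**2*(2 + (-2 - 4)**2) = (-6)**2*(2 + (-6)**2) = 36*(2 + 36) = 36*38 = 1368)
o(R) - 26*(-44) = 1368 - 26*(-44) = 1368 + 1144 = 2512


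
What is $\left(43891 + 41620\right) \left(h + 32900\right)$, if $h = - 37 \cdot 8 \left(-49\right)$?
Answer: $4053563444$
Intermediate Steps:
$h = 14504$ ($h = \left(-37\right) \left(-392\right) = 14504$)
$\left(43891 + 41620\right) \left(h + 32900\right) = \left(43891 + 41620\right) \left(14504 + 32900\right) = 85511 \cdot 47404 = 4053563444$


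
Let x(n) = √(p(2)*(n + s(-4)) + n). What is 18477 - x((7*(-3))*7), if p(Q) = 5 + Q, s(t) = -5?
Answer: 18477 - I*√1211 ≈ 18477.0 - 34.799*I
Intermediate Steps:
x(n) = √(-35 + 8*n) (x(n) = √((5 + 2)*(n - 5) + n) = √(7*(-5 + n) + n) = √((-35 + 7*n) + n) = √(-35 + 8*n))
18477 - x((7*(-3))*7) = 18477 - √(-35 + 8*((7*(-3))*7)) = 18477 - √(-35 + 8*(-21*7)) = 18477 - √(-35 + 8*(-147)) = 18477 - √(-35 - 1176) = 18477 - √(-1211) = 18477 - I*√1211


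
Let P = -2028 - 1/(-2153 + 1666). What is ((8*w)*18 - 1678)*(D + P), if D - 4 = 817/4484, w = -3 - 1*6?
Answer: 345877971017/57466 ≈ 6.0188e+6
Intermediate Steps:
w = -9 (w = -3 - 6 = -9)
D = 987/236 (D = 4 + 817/4484 = 4 + 817*(1/4484) = 4 + 43/236 = 987/236 ≈ 4.1822)
P = -987635/487 (P = -2028 - 1/(-487) = -2028 - 1*(-1/487) = -2028 + 1/487 = -987635/487 ≈ -2028.0)
((8*w)*18 - 1678)*(D + P) = ((8*(-9))*18 - 1678)*(987/236 - 987635/487) = (-72*18 - 1678)*(-232601191/114932) = (-1296 - 1678)*(-232601191/114932) = -2974*(-232601191/114932) = 345877971017/57466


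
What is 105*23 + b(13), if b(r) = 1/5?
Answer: 12076/5 ≈ 2415.2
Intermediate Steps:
b(r) = ⅕
105*23 + b(13) = 105*23 + ⅕ = 2415 + ⅕ = 12076/5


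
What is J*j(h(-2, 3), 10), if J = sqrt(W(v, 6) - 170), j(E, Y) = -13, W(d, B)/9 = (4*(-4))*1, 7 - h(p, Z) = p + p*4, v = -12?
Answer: -13*I*sqrt(314) ≈ -230.36*I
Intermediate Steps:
h(p, Z) = 7 - 5*p (h(p, Z) = 7 - (p + p*4) = 7 - (p + 4*p) = 7 - 5*p)
W(d, B) = -144 (W(d, B) = 9*((4*(-4))*1) = 9*(-16*1) = 9*(-16) = -144)
J = I*sqrt(314) (J = sqrt(-144 - 170) = sqrt(-314) = I*sqrt(314) ≈ 17.72*I)
J*j(h(-2, 3), 10) = (I*sqrt(314))*(-13) = -13*I*sqrt(314)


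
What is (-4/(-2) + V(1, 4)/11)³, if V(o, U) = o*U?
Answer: 17576/1331 ≈ 13.205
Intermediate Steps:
V(o, U) = U*o
(-4/(-2) + V(1, 4)/11)³ = (-4/(-2) + (4*1)/11)³ = (-4*(-½) + 4*(1/11))³ = (2 + 4/11)³ = (26/11)³ = 17576/1331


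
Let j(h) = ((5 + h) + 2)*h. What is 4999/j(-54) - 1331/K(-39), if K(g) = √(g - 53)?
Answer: 4999/2538 + 1331*I*√23/46 ≈ 1.9697 + 138.77*I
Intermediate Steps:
j(h) = h*(7 + h) (j(h) = (7 + h)*h = h*(7 + h))
K(g) = √(-53 + g)
4999/j(-54) - 1331/K(-39) = 4999/((-54*(7 - 54))) - 1331/√(-53 - 39) = 4999/((-54*(-47))) - 1331*(-I*√23/46) = 4999/2538 - 1331*(-I*√23/46) = 4999*(1/2538) - (-1331)*I*√23/46 = 4999/2538 + 1331*I*√23/46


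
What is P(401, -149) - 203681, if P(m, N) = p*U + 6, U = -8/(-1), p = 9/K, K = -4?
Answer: -203693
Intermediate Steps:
p = -9/4 (p = 9/(-4) = 9*(-¼) = -9/4 ≈ -2.2500)
U = 8 (U = -8*(-1) = 8)
P(m, N) = -12 (P(m, N) = -9/4*8 + 6 = -18 + 6 = -12)
P(401, -149) - 203681 = -12 - 203681 = -203693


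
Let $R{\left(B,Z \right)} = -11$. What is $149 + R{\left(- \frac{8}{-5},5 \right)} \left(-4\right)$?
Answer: $193$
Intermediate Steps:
$149 + R{\left(- \frac{8}{-5},5 \right)} \left(-4\right) = 149 - -44 = 149 + 44 = 193$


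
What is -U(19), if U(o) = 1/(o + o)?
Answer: -1/38 ≈ -0.026316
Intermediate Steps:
U(o) = 1/(2*o)
-U(19) = -1/(2*19) = -1*1/38 = -1/38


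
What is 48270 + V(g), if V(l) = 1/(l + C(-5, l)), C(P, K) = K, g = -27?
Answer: 2606579/54 ≈ 48270.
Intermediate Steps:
V(l) = 1/(2*l) (V(l) = 1/(l + l) = 1/(2*l))
48270 + V(g) = 48270 + (1/2)/(-27) = 48270 + (1/2)*(-1/27) = 48270 - 1/54 = 2606579/54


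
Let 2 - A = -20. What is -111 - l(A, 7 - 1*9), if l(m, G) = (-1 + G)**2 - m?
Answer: -98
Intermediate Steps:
A = 22 (A = 2 - 1*(-20) = 2 + 20 = 22)
-111 - l(A, 7 - 1*9) = -111 - ((-1 + (7 - 1*9))**2 - 1*22) = -111 - ((-1 + (7 - 9))**2 - 22) = -111 - ((-1 - 2)**2 - 22) = -111 - ((-3)**2 - 22) = -111 - (9 - 22) = -111 - 1*(-13) = -111 + 13 = -98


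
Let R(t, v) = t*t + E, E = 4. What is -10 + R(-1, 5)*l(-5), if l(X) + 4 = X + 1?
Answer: -50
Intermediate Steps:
R(t, v) = 4 + t² (R(t, v) = t*t + 4 = t² + 4 = 4 + t²)
l(X) = -3 + X (l(X) = -4 + (X + 1) = -4 + (1 + X) = -3 + X)
-10 + R(-1, 5)*l(-5) = -10 + (4 + (-1)²)*(-3 - 5) = -10 + (4 + 1)*(-8) = -10 + 5*(-8) = -10 - 40 = -50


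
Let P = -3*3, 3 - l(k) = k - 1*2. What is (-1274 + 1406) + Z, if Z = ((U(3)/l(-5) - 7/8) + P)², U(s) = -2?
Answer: 373609/1600 ≈ 233.51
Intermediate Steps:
l(k) = 5 - k (l(k) = 3 - (k - 1*2) = 3 - (k - 2) = 3 - (-2 + k) = 3 + (2 - k) = 5 - k)
P = -9
Z = 162409/1600 (Z = ((-2/(5 - 1*(-5)) - 7/8) - 9)² = ((-2/(5 + 5) - 7*⅛) - 9)² = ((-2/10 - 7/8) - 9)² = ((-2*⅒ - 7/8) - 9)² = ((-⅕ - 7/8) - 9)² = (-43/40 - 9)² = (-403/40)² = 162409/1600 ≈ 101.51)
(-1274 + 1406) + Z = (-1274 + 1406) + 162409/1600 = 132 + 162409/1600 = 373609/1600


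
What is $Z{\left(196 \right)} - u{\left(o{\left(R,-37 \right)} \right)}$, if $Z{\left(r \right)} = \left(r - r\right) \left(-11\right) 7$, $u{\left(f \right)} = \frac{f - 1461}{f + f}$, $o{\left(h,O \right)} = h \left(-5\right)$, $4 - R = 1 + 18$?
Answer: $\frac{231}{25} \approx 9.24$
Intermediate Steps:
$R = -15$ ($R = 4 - \left(1 + 18\right) = 4 - 19 = -15$)
$o{\left(h,O \right)} = - 5 h$
$u{\left(f \right)} = \frac{-1461 + f}{2 f}$
$Z{\left(r \right)} = 0$ ($Z{\left(r \right)} = 0 \left(-11\right) 7 = 0 \cdot 7 = 0$)
$Z{\left(196 \right)} - u{\left(o{\left(R,-37 \right)} \right)} = 0 - \frac{-1461 - -75}{2 \left(\left(-5\right) \left(-15\right)\right)} = 0 - \frac{-1461 + 75}{2 \cdot 75} = 0 - \frac{1}{2} \cdot \frac{1}{75} \left(-1386\right) = 0 - - \frac{231}{25} = 0 + \frac{231}{25} = \frac{231}{25}$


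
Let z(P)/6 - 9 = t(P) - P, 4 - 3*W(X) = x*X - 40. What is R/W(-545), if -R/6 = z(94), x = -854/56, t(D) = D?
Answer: 1296/11023 ≈ 0.11757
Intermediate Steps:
x = -61/4 (x = -854*1/56 = -61/4 ≈ -15.250)
W(X) = 44/3 + 61*X/12 (W(X) = 4/3 - (-61*X/4 - 40)/3 = 4/3 - (-40 - 61*X/4)/3 = 4/3 + (40/3 + 61*X/12) = 44/3 + 61*X/12)
z(P) = 54 (z(P) = 54 + 6*(P - P) = 54 + 6*0 = 54 + 0 = 54)
R = -324 (R = -6*54 = -324)
R/W(-545) = -324/(44/3 + (61/12)*(-545)) = -324/(44/3 - 33245/12) = -324/(-11023/4) = -324*(-4/11023) = 1296/11023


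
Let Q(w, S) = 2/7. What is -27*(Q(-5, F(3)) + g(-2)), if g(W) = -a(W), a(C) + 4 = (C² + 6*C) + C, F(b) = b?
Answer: -2700/7 ≈ -385.71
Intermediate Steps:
Q(w, S) = 2/7 (Q(w, S) = 2*(⅐) = 2/7)
a(C) = -4 + C² + 7*C (a(C) = -4 + ((C² + 6*C) + C) = -4 + (C² + 7*C) = -4 + C² + 7*C)
g(W) = 4 - W² - 7*W (g(W) = -(-4 + W² + 7*W) = 4 - W² - 7*W)
-27*(Q(-5, F(3)) + g(-2)) = -27*(2/7 + (4 - 1*(-2)² - 7*(-2))) = -27*(2/7 + (4 - 1*4 + 14)) = -27*(2/7 + (4 - 4 + 14)) = -27*(2/7 + 14) = -27*100/7 = -2700/7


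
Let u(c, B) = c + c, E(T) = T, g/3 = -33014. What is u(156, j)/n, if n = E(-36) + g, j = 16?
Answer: -52/16513 ≈ -0.0031490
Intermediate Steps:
g = -99042 (g = 3*(-33014) = -99042)
u(c, B) = 2*c
n = -99078 (n = -36 - 99042 = -99078)
u(156, j)/n = (2*156)/(-99078) = 312*(-1/99078) = -52/16513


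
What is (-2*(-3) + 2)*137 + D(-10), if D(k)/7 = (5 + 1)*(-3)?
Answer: 970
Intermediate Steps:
D(k) = -126 (D(k) = 7*((5 + 1)*(-3)) = 7*(6*(-3)) = 7*(-18) = -126)
(-2*(-3) + 2)*137 + D(-10) = (-2*(-3) + 2)*137 - 126 = (6 + 2)*137 - 126 = 8*137 - 126 = 1096 - 126 = 970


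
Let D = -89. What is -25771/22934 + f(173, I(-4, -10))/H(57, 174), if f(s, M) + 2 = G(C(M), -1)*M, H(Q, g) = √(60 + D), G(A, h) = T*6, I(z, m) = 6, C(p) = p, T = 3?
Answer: -25771/22934 - 106*I*√29/29 ≈ -1.1237 - 19.684*I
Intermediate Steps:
G(A, h) = 18 (G(A, h) = 3*6 = 18)
H(Q, g) = I*√29 (H(Q, g) = √(60 - 89) = √(-29) = I*√29)
f(s, M) = -2 + 18*M
-25771/22934 + f(173, I(-4, -10))/H(57, 174) = -25771/22934 + (-2 + 18*6)/((I*√29)) = -25771*1/22934 + (-2 + 108)*(-I*√29/29) = -25771/22934 + 106*(-I*√29/29) = -25771/22934 - 106*I*√29/29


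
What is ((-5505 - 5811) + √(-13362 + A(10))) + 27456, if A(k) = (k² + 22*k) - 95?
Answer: 16140 + I*√13137 ≈ 16140.0 + 114.62*I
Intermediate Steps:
A(k) = -95 + k² + 22*k
((-5505 - 5811) + √(-13362 + A(10))) + 27456 = ((-5505 - 5811) + √(-13362 + (-95 + 10² + 22*10))) + 27456 = (-11316 + √(-13362 + (-95 + 100 + 220))) + 27456 = (-11316 + √(-13362 + 225)) + 27456 = (-11316 + √(-13137)) + 27456 = (-11316 + I*√13137) + 27456 = 16140 + I*√13137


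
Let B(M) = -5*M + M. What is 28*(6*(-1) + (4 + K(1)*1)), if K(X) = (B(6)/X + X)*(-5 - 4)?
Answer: 5740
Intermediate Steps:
B(M) = -4*M
K(X) = -9*X + 216/X (K(X) = ((-4*6)/X + X)*(-5 - 4) = (-24/X + X)*(-9) = (X - 24/X)*(-9) = -9*X + 216/X)
28*(6*(-1) + (4 + K(1)*1)) = 28*(6*(-1) + (4 + (-9*1 + 216/1)*1)) = 28*(-6 + (4 + (-9 + 216*1)*1)) = 28*(-6 + (4 + (-9 + 216)*1)) = 28*(-6 + (4 + 207*1)) = 28*(-6 + (4 + 207)) = 28*(-6 + 211) = 28*205 = 5740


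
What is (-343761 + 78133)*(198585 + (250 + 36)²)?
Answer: -74477044268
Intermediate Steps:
(-343761 + 78133)*(198585 + (250 + 36)²) = -265628*(198585 + 286²) = -265628*(198585 + 81796) = -265628*280381 = -74477044268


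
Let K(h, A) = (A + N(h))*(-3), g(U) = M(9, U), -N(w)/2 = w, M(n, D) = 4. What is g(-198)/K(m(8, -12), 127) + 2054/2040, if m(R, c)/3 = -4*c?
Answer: 55569/54740 ≈ 1.0151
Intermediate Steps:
N(w) = -2*w
g(U) = 4
m(R, c) = -12*c (m(R, c) = 3*(-4*c) = -12*c)
K(h, A) = -3*A + 6*h (K(h, A) = (A - 2*h)*(-3) = -3*A + 6*h)
g(-198)/K(m(8, -12), 127) + 2054/2040 = 4/(-3*127 + 6*(-12*(-12))) + 2054/2040 = 4/(-381 + 6*144) + 2054*(1/2040) = 4/(-381 + 864) + 1027/1020 = 4/483 + 1027/1020 = 55569/54740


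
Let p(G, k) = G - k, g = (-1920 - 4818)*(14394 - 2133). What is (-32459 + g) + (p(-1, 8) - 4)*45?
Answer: -82647662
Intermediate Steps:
g = -82614618 (g = -6738*12261 = -82614618)
(-32459 + g) + (p(-1, 8) - 4)*45 = (-32459 - 82614618) + ((-1 - 1*8) - 4)*45 = -82647077 + ((-1 - 8) - 4)*45 = -82647077 + (-9 - 4)*45 = -82647077 - 13*45 = -82647077 - 585 = -82647662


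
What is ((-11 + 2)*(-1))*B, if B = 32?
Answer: 288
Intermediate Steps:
((-11 + 2)*(-1))*B = ((-11 + 2)*(-1))*32 = -9*(-1)*32 = 9*32 = 288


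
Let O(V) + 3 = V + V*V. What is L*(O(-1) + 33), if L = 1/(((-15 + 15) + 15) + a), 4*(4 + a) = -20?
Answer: 5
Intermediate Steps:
O(V) = -3 + V + V² (O(V) = -3 + (V + V*V) = -3 + (V + V²) = -3 + V + V²)
a = -9 (a = -4 + (¼)*(-20) = -4 - 5 = -9)
L = ⅙ (L = 1/(((-15 + 15) + 15) - 9) = 1/((0 + 15) - 9) = 1/(15 - 9) = 1/6 = ⅙ ≈ 0.16667)
L*(O(-1) + 33) = ((-3 - 1 + (-1)²) + 33)/6 = ((-3 - 1 + 1) + 33)/6 = (-3 + 33)/6 = (⅙)*30 = 5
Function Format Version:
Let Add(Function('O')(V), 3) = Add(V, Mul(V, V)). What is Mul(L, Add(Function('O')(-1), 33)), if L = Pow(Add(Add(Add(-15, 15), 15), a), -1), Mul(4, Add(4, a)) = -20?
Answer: 5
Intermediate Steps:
Function('O')(V) = Add(-3, V, Pow(V, 2)) (Function('O')(V) = Add(-3, Add(V, Mul(V, V))) = Add(-3, Add(V, Pow(V, 2))) = Add(-3, V, Pow(V, 2)))
a = -9 (a = Add(-4, Mul(Rational(1, 4), -20)) = Add(-4, -5) = -9)
L = Rational(1, 6) (L = Pow(Add(Add(Add(-15, 15), 15), -9), -1) = Pow(Add(Add(0, 15), -9), -1) = Pow(Add(15, -9), -1) = Pow(6, -1) = Rational(1, 6) ≈ 0.16667)
Mul(L, Add(Function('O')(-1), 33)) = Mul(Rational(1, 6), Add(Add(-3, -1, Pow(-1, 2)), 33)) = Mul(Rational(1, 6), Add(Add(-3, -1, 1), 33)) = Mul(Rational(1, 6), Add(-3, 33)) = Mul(Rational(1, 6), 30) = 5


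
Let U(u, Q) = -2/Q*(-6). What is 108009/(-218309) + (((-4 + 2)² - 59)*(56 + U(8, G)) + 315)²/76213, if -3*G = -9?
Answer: 1936950619608/16637983817 ≈ 116.42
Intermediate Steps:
G = 3 (G = -⅓*(-9) = 3)
U(u, Q) = 12/Q
108009/(-218309) + (((-4 + 2)² - 59)*(56 + U(8, G)) + 315)²/76213 = 108009/(-218309) + (((-4 + 2)² - 59)*(56 + 12/3) + 315)²/76213 = 108009*(-1/218309) + (((-2)² - 59)*(56 + 12*(⅓)) + 315)²*(1/76213) = -108009/218309 + ((4 - 59)*(56 + 4) + 315)²*(1/76213) = -108009/218309 + (-55*60 + 315)²*(1/76213) = -108009/218309 + (-3300 + 315)²*(1/76213) = -108009/218309 + (-2985)²*(1/76213) = -108009/218309 + 8910225*(1/76213) = -108009/218309 + 8910225/76213 = 1936950619608/16637983817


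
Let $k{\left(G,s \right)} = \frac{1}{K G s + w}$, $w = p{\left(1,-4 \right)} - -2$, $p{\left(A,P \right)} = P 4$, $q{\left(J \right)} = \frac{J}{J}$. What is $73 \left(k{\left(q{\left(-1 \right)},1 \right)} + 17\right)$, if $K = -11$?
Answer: $\frac{30952}{25} \approx 1238.1$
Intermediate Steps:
$q{\left(J \right)} = 1$
$p{\left(A,P \right)} = 4 P$
$w = -14$ ($w = 4 \left(-4\right) - -2 = -16 + 2 = -14$)
$k{\left(G,s \right)} = \frac{1}{-14 - 11 G s}$ ($k{\left(G,s \right)} = \frac{1}{- 11 G s - 14} = \frac{1}{-14 - 11 G s}$)
$73 \left(k{\left(q{\left(-1 \right)},1 \right)} + 17\right) = 73 \left(\frac{1}{-14 - 11 \cdot 1} + 17\right) = 73 \left(\frac{1}{-14 - 11} + 17\right) = 73 \left(\frac{1}{-25} + 17\right) = 73 \left(- \frac{1}{25} + 17\right) = 73 \cdot \frac{424}{25} = \frac{30952}{25}$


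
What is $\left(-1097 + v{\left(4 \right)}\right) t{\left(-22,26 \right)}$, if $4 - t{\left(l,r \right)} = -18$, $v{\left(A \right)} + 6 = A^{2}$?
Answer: $-23914$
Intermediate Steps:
$v{\left(A \right)} = -6 + A^{2}$
$t{\left(l,r \right)} = 22$ ($t{\left(l,r \right)} = 4 - -18 = 4 + 18 = 22$)
$\left(-1097 + v{\left(4 \right)}\right) t{\left(-22,26 \right)} = \left(-1097 - \left(6 - 4^{2}\right)\right) 22 = \left(-1097 + \left(-6 + 16\right)\right) 22 = \left(-1097 + 10\right) 22 = \left(-1087\right) 22 = -23914$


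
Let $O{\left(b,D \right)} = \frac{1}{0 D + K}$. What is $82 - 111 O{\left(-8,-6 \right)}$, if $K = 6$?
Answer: $\frac{127}{2} \approx 63.5$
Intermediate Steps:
$O{\left(b,D \right)} = \frac{1}{6}$ ($O{\left(b,D \right)} = \frac{1}{0 D + 6} = \frac{1}{0 + 6} = \frac{1}{6}$)
$82 - 111 O{\left(-8,-6 \right)} = 82 - \frac{37}{2} = \frac{127}{2}$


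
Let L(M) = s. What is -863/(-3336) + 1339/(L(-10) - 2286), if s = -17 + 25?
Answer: -1250495/3799704 ≈ -0.32910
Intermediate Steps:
s = 8
L(M) = 8
-863/(-3336) + 1339/(L(-10) - 2286) = -863/(-3336) + 1339/(8 - 2286) = -863*(-1/3336) + 1339/(-2278) = 863/3336 + 1339*(-1/2278) = 863/3336 - 1339/2278 = -1250495/3799704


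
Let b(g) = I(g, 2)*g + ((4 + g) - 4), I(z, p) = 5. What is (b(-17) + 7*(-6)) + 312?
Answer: 168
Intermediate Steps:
b(g) = 6*g (b(g) = 5*g + ((4 + g) - 4) = 5*g + g = 6*g)
(b(-17) + 7*(-6)) + 312 = (6*(-17) + 7*(-6)) + 312 = (-102 - 42) + 312 = -144 + 312 = 168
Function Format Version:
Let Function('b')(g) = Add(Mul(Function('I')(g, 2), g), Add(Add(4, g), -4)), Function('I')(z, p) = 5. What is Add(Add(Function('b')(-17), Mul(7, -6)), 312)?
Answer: 168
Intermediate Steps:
Function('b')(g) = Mul(6, g) (Function('b')(g) = Add(Mul(5, g), Add(Add(4, g), -4)) = Add(Mul(5, g), g) = Mul(6, g))
Add(Add(Function('b')(-17), Mul(7, -6)), 312) = Add(Add(Mul(6, -17), Mul(7, -6)), 312) = Add(Add(-102, -42), 312) = Add(-144, 312) = 168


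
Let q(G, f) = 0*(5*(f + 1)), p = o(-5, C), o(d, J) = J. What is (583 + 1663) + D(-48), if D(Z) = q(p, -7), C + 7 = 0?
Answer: 2246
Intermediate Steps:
C = -7 (C = -7 + 0 = -7)
p = -7
q(G, f) = 0 (q(G, f) = 0*(5*(1 + f)) = 0*(5 + 5*f) = 0)
D(Z) = 0
(583 + 1663) + D(-48) = (583 + 1663) + 0 = 2246 + 0 = 2246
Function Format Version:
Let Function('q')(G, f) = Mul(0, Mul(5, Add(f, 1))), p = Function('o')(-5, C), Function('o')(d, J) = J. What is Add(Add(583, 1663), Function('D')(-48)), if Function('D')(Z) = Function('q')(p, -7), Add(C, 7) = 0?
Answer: 2246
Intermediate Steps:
C = -7 (C = Add(-7, 0) = -7)
p = -7
Function('q')(G, f) = 0 (Function('q')(G, f) = Mul(0, Mul(5, Add(1, f))) = Mul(0, Add(5, Mul(5, f))) = 0)
Function('D')(Z) = 0
Add(Add(583, 1663), Function('D')(-48)) = Add(Add(583, 1663), 0) = Add(2246, 0) = 2246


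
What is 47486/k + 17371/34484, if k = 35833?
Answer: 2259962267/1235665172 ≈ 1.8289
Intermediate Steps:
47486/k + 17371/34484 = 47486/35833 + 17371/34484 = 2259962267/1235665172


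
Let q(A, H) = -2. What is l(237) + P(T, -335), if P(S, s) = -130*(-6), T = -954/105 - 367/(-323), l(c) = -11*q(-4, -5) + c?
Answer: 1039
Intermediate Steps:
l(c) = 22 + c (l(c) = -11*(-2) + c = 22 + c)
T = -89869/11305 (T = -954*1/105 - 367*(-1/323) = -318/35 + 367/323 = -89869/11305 ≈ -7.9495)
P(S, s) = 780
l(237) + P(T, -335) = (22 + 237) + 780 = 259 + 780 = 1039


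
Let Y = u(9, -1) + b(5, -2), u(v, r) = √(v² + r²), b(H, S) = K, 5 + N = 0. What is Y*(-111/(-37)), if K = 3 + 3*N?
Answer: -36 + 3*√82 ≈ -8.8338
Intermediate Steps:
N = -5 (N = -5 + 0 = -5)
K = -12 (K = 3 + 3*(-5) = 3 - 15 = -12)
b(H, S) = -12
u(v, r) = √(r² + v²)
Y = -12 + √82 (Y = √((-1)² + 9²) - 12 = √(1 + 81) - 12 = √82 - 12 = -12 + √82 ≈ -2.9446)
Y*(-111/(-37)) = (-12 + √82)*(-111/(-37)) = (-12 + √82)*(-111*(-1/37)) = (-12 + √82)*3 = -36 + 3*√82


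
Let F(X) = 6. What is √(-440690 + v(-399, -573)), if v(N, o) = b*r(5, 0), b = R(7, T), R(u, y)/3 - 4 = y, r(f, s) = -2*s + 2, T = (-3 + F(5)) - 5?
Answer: I*√440678 ≈ 663.84*I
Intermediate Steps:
T = -2 (T = (-3 + 6) - 5 = 3 - 5 = -2)
r(f, s) = 2 - 2*s
R(u, y) = 12 + 3*y
b = 6 (b = 12 + 3*(-2) = 12 - 6 = 6)
v(N, o) = 12 (v(N, o) = 6*(2 - 2*0) = 6*(2 + 0) = 6*2 = 12)
√(-440690 + v(-399, -573)) = √(-440690 + 12) = √(-440678) = I*√440678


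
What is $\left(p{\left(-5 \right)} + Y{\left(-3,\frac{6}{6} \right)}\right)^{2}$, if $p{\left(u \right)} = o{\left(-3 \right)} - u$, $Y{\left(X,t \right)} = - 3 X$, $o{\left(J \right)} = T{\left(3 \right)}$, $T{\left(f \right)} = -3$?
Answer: $121$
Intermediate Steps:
$o{\left(J \right)} = -3$
$p{\left(u \right)} = -3 - u$
$\left(p{\left(-5 \right)} + Y{\left(-3,\frac{6}{6} \right)}\right)^{2} = \left(\left(-3 - -5\right) - -9\right)^{2} = \left(\left(-3 + 5\right) + 9\right)^{2} = \left(2 + 9\right)^{2} = 11^{2} = 121$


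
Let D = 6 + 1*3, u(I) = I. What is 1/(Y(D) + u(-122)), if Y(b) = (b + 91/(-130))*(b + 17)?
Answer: 5/469 ≈ 0.010661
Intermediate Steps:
D = 9 (D = 6 + 3 = 9)
Y(b) = (17 + b)*(-7/10 + b) (Y(b) = (b + 91*(-1/130))*(17 + b) = (b - 7/10)*(17 + b) = (-7/10 + b)*(17 + b) = (17 + b)*(-7/10 + b))
1/(Y(D) + u(-122)) = 1/((-119/10 + 9² + (163/10)*9) - 122) = 1/((-119/10 + 81 + 1467/10) - 122) = 1/(1079/5 - 122) = 1/(469/5) = 5/469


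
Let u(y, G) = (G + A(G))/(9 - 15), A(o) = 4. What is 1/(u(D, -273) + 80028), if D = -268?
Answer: 6/480437 ≈ 1.2489e-5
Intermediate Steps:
u(y, G) = -⅔ - G/6 (u(y, G) = (G + 4)/(9 - 15) = (4 + G)/(-6) = (4 + G)*(-⅙) = -⅔ - G/6)
1/(u(D, -273) + 80028) = 1/((-⅔ - ⅙*(-273)) + 80028) = 1/((-⅔ + 91/2) + 80028) = 1/(269/6 + 80028) = 1/(480437/6) = 6/480437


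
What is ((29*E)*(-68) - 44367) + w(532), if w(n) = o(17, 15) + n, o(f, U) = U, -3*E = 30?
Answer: -24100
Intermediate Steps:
E = -10 (E = -⅓*30 = -10)
w(n) = 15 + n
((29*E)*(-68) - 44367) + w(532) = ((29*(-10))*(-68) - 44367) + (15 + 532) = (-290*(-68) - 44367) + 547 = (19720 - 44367) + 547 = -24647 + 547 = -24100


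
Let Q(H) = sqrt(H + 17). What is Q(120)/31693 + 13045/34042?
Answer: 13045/34042 + sqrt(137)/31693 ≈ 0.38357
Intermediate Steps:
Q(H) = sqrt(17 + H)
Q(120)/31693 + 13045/34042 = sqrt(17 + 120)/31693 + 13045/34042 = sqrt(137)*(1/31693) + 13045*(1/34042) = sqrt(137)/31693 + 13045/34042 = 13045/34042 + sqrt(137)/31693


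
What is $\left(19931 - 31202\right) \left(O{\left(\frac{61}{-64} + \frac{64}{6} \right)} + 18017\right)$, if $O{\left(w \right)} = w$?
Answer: $- \frac{13003461653}{64} \approx -2.0318 \cdot 10^{8}$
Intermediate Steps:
$\left(19931 - 31202\right) \left(O{\left(\frac{61}{-64} + \frac{64}{6} \right)} + 18017\right) = \left(19931 - 31202\right) \left(\left(\frac{61}{-64} + \frac{64}{6}\right) + 18017\right) = - 11271 \left(\left(61 \left(- \frac{1}{64}\right) + 64 \cdot \frac{1}{6}\right) + 18017\right) = - 11271 \left(\left(- \frac{61}{64} + \frac{32}{3}\right) + 18017\right) = - 11271 \left(\frac{1865}{192} + 18017\right) = \left(-11271\right) \frac{3461129}{192} = - \frac{13003461653}{64}$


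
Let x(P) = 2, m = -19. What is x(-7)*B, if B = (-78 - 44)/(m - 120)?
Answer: 244/139 ≈ 1.7554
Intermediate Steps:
B = 122/139 (B = (-78 - 44)/(-19 - 120) = -122/(-139) = -122*(-1/139) = 122/139 ≈ 0.87770)
x(-7)*B = 2*(122/139) = 244/139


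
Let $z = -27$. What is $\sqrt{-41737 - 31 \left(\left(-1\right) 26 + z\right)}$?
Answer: $i \sqrt{40094} \approx 200.23 i$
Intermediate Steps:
$\sqrt{-41737 - 31 \left(\left(-1\right) 26 + z\right)} = \sqrt{-41737 - 31 \left(\left(-1\right) 26 - 27\right)} = \sqrt{-41737 - 31 \left(-26 - 27\right)} = \sqrt{-41737 - -1643} = \sqrt{-41737 + 1643} = \sqrt{-40094} = i \sqrt{40094}$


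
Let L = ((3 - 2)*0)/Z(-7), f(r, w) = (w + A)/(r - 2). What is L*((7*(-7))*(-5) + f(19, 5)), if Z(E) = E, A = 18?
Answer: 0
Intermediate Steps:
f(r, w) = (18 + w)/(-2 + r) (f(r, w) = (w + 18)/(r - 2) = (18 + w)/(-2 + r))
L = 0 (L = ((3 - 2)*0)/(-7) = (1*0)*(-1/7) = 0*(-1/7) = 0)
L*((7*(-7))*(-5) + f(19, 5)) = 0*((7*(-7))*(-5) + (18 + 5)/(-2 + 19)) = 0*(-49*(-5) + 23/17) = 0*(245 + (1/17)*23) = 0*(245 + 23/17) = 0*(4188/17) = 0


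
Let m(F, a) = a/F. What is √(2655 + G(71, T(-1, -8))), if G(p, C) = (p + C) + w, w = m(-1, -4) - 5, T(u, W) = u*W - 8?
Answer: 5*√109 ≈ 52.202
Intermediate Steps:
T(u, W) = -8 + W*u (T(u, W) = W*u - 8 = -8 + W*u)
w = -1 (w = -4/(-1) - 5 = -4*(-1) - 5 = 4 - 5 = -1)
G(p, C) = -1 + C + p (G(p, C) = (p + C) - 1 = (C + p) - 1 = -1 + C + p)
√(2655 + G(71, T(-1, -8))) = √(2655 + (-1 + (-8 - 8*(-1)) + 71)) = √(2655 + (-1 + (-8 + 8) + 71)) = √(2655 + (-1 + 0 + 71)) = √(2655 + 70) = √2725 = 5*√109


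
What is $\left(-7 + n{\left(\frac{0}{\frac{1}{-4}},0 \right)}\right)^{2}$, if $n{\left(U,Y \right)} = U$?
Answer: $49$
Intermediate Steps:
$\left(-7 + n{\left(\frac{0}{\frac{1}{-4}},0 \right)}\right)^{2} = \left(-7 + \frac{0}{\frac{1}{-4}}\right)^{2} = \left(-7 + \frac{0}{- \frac{1}{4}}\right)^{2} = \left(-7 + 0 \left(-4\right)\right)^{2} = \left(-7 + 0\right)^{2} = \left(-7\right)^{2} = 49$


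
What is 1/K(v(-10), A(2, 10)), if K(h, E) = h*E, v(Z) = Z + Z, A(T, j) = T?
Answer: -1/40 ≈ -0.025000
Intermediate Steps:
v(Z) = 2*Z
K(h, E) = E*h
1/K(v(-10), A(2, 10)) = 1/(2*(2*(-10))) = 1/(2*(-20)) = 1/(-40) = -1/40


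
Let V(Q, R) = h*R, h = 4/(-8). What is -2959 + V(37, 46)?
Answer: -2982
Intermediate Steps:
h = -½ (h = 4*(-⅛) = -½ ≈ -0.50000)
V(Q, R) = -R/2
-2959 + V(37, 46) = -2959 - ½*46 = -2959 - 23 = -2982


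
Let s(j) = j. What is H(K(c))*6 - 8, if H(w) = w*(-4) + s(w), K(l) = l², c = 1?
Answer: -26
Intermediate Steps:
H(w) = -3*w (H(w) = w*(-4) + w = -4*w + w = -3*w)
H(K(c))*6 - 8 = -3*1²*6 - 8 = -3*1*6 - 8 = -3*6 - 8 = -18 - 8 = -26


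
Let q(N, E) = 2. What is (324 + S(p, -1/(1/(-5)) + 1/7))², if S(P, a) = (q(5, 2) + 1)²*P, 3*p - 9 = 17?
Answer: 161604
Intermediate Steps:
p = 26/3 (p = 3 + (⅓)*17 = 3 + 17/3 = 26/3 ≈ 8.6667)
S(P, a) = 9*P (S(P, a) = (2 + 1)²*P = 3²*P = 9*P)
(324 + S(p, -1/(1/(-5)) + 1/7))² = (324 + 9*(26/3))² = (324 + 78)² = 402² = 161604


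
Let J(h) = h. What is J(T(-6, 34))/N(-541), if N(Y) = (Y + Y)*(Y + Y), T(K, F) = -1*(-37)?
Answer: 37/1170724 ≈ 3.1604e-5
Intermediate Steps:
T(K, F) = 37
N(Y) = 4*Y² (N(Y) = (2*Y)*(2*Y) = 4*Y²)
J(T(-6, 34))/N(-541) = 37/((4*(-541)²)) = 37/((4*292681)) = 37/1170724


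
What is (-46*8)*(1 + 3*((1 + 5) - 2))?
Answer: -4784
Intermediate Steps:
(-46*8)*(1 + 3*((1 + 5) - 2)) = -368*(1 + 3*(6 - 2)) = -368*(1 + 3*4) = -368*(1 + 12) = -368*13 = -4784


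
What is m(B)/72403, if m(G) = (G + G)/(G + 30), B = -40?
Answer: 8/72403 ≈ 0.00011049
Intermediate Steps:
m(G) = 2*G/(30 + G) (m(G) = (2*G)/(30 + G) = 2*G/(30 + G))
m(B)/72403 = (2*(-40)/(30 - 40))/72403 = (2*(-40)/(-10))*(1/72403) = (2*(-40)*(-⅒))*(1/72403) = 8*(1/72403) = 8/72403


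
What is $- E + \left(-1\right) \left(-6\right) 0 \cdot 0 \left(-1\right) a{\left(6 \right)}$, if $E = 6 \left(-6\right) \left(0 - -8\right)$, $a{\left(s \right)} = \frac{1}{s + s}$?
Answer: $288$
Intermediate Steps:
$a{\left(s \right)} = \frac{1}{2 s}$
$E = -288$ ($E = - 36 \left(0 + 8\right) = \left(-36\right) 8 = -288$)
$- E + \left(-1\right) \left(-6\right) 0 \cdot 0 \left(-1\right) a{\left(6 \right)} = \left(-1\right) \left(-288\right) + \left(-1\right) \left(-6\right) 0 \cdot 0 \left(-1\right) \frac{1}{2 \cdot 6} = 288 + 6 \cdot 0 \cdot 0 \cdot \frac{1}{2} \cdot \frac{1}{6} = 288 + 0 \cdot 0 \cdot \frac{1}{12} = 288 + 0 \cdot 0 = 288 + 0 = 288$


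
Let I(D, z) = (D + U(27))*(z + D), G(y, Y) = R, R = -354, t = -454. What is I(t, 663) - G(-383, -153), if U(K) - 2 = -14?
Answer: -97040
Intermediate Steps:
U(K) = -12 (U(K) = 2 - 14 = -12)
G(y, Y) = -354
I(D, z) = (-12 + D)*(D + z) (I(D, z) = (D - 12)*(z + D) = (-12 + D)*(D + z))
I(t, 663) - G(-383, -153) = ((-454)² - 12*(-454) - 12*663 - 454*663) - 1*(-354) = (206116 + 5448 - 7956 - 301002) + 354 = -97394 + 354 = -97040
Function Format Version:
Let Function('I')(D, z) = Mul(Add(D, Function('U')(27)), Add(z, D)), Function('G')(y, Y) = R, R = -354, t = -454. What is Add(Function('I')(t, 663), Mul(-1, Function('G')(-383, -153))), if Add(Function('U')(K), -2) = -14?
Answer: -97040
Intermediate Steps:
Function('U')(K) = -12 (Function('U')(K) = Add(2, -14) = -12)
Function('G')(y, Y) = -354
Function('I')(D, z) = Mul(Add(-12, D), Add(D, z)) (Function('I')(D, z) = Mul(Add(D, -12), Add(z, D)) = Mul(Add(-12, D), Add(D, z)))
Add(Function('I')(t, 663), Mul(-1, Function('G')(-383, -153))) = Add(Add(Pow(-454, 2), Mul(-12, -454), Mul(-12, 663), Mul(-454, 663)), Mul(-1, -354)) = Add(Add(206116, 5448, -7956, -301002), 354) = Add(-97394, 354) = -97040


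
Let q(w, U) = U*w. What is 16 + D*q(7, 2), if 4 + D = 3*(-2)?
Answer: -124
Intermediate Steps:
D = -10 (D = -4 + 3*(-2) = -4 - 6 = -10)
16 + D*q(7, 2) = 16 - 20*7 = 16 - 10*14 = 16 - 140 = -124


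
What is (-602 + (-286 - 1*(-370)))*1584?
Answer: -820512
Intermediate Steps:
(-602 + (-286 - 1*(-370)))*1584 = (-602 + (-286 + 370))*1584 = (-602 + 84)*1584 = -518*1584 = -820512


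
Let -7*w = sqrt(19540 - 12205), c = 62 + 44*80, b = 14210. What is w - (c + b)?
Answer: -17792 - 3*sqrt(815)/7 ≈ -17804.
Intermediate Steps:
c = 3582 (c = 62 + 3520 = 3582)
w = -3*sqrt(815)/7 (w = -sqrt(19540 - 12205)/7 = -3*sqrt(815)/7 ≈ -12.235)
w - (c + b) = -3*sqrt(815)/7 - (3582 + 14210) = -3*sqrt(815)/7 - 1*17792 = -3*sqrt(815)/7 - 17792 = -17792 - 3*sqrt(815)/7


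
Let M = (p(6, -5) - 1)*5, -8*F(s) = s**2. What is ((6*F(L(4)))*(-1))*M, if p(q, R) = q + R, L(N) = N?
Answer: 0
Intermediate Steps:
p(q, R) = R + q
F(s) = -s**2/8
M = 0 (M = ((-5 + 6) - 1)*5 = (1 - 1)*5 = 0*5 = 0)
((6*F(L(4)))*(-1))*M = ((6*(-1/8*4**2))*(-1))*0 = ((6*(-1/8*16))*(-1))*0 = ((6*(-2))*(-1))*0 = -12*(-1)*0 = 12*0 = 0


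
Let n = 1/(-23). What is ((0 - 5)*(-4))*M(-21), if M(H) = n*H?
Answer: 420/23 ≈ 18.261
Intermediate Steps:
n = -1/23 ≈ -0.043478
M(H) = -H/23
((0 - 5)*(-4))*M(-21) = ((0 - 5)*(-4))*(-1/23*(-21)) = -5*(-4)*(21/23) = 20*(21/23) = 420/23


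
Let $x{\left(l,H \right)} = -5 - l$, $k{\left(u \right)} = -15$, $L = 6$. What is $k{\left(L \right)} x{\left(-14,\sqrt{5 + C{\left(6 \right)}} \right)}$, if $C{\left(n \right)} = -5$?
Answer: $-135$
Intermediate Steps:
$k{\left(L \right)} x{\left(-14,\sqrt{5 + C{\left(6 \right)}} \right)} = - 15 \left(-5 - -14\right) = - 15 \left(-5 + 14\right) = \left(-15\right) 9 = -135$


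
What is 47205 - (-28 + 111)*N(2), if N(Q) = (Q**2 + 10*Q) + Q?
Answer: 45047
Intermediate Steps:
N(Q) = Q**2 + 11*Q
47205 - (-28 + 111)*N(2) = 47205 - (-28 + 111)*2*(11 + 2) = 47205 - 83*2*13 = 47205 - 83*26 = 47205 - 1*2158 = 47205 - 2158 = 45047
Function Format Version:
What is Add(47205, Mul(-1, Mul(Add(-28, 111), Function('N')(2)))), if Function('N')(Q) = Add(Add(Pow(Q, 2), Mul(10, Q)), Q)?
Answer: 45047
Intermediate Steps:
Function('N')(Q) = Add(Pow(Q, 2), Mul(11, Q))
Add(47205, Mul(-1, Mul(Add(-28, 111), Function('N')(2)))) = Add(47205, Mul(-1, Mul(Add(-28, 111), Mul(2, Add(11, 2))))) = Add(47205, Mul(-1, Mul(83, Mul(2, 13)))) = Add(47205, Mul(-1, Mul(83, 26))) = Add(47205, Mul(-1, 2158)) = Add(47205, -2158) = 45047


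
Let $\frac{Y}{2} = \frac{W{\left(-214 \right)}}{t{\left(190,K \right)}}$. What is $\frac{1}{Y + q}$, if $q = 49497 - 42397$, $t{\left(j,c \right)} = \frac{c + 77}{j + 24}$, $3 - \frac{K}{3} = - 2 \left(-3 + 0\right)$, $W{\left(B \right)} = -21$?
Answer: $\frac{17}{118453} \approx 0.00014352$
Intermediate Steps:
$K = -9$ ($K = 9 - 3 \left(- 2 \left(-3 + 0\right)\right) = 9 - 3 \left(\left(-2\right) \left(-3\right)\right) = 9 - 18 = -9$)
$t{\left(j,c \right)} = \frac{77 + c}{24 + j}$
$Y = - \frac{2247}{17}$ ($Y = 2 \left(- \frac{21}{\frac{1}{24 + 190} \left(77 - 9\right)}\right) = 2 \left(- \frac{21}{\frac{1}{214} \cdot 68}\right) = 2 \left(- \frac{21}{\frac{34}{107}}\right) = 2 \left(\left(-21\right) \frac{107}{34}\right) = 2 \left(- \frac{2247}{34}\right) = - \frac{2247}{17} \approx -132.18$)
$q = 7100$
$\frac{1}{Y + q} = \frac{1}{- \frac{2247}{17} + 7100} = \frac{1}{\frac{118453}{17}} = \frac{17}{118453}$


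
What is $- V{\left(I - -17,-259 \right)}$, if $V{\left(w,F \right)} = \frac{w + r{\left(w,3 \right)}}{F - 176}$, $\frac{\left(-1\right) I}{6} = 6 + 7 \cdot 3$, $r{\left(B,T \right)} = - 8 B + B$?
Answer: $2$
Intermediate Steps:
$r{\left(B,T \right)} = - 7 B$
$I = -162$ ($I = - 6 \left(6 + 7 \cdot 3\right) = - 6 \left(6 + 21\right) = \left(-6\right) 27 = -162$)
$V{\left(w,F \right)} = - \frac{6 w}{-176 + F}$ ($V{\left(w,F \right)} = \frac{w - 7 w}{F - 176} = \frac{\left(-6\right) w}{-176 + F} = - \frac{6 w}{-176 + F}$)
$- V{\left(I - -17,-259 \right)} = - \frac{\left(-6\right) \left(-162 - -17\right)}{-176 - 259} = - \frac{\left(-6\right) \left(-162 + 17\right)}{-435} = - \frac{\left(-6\right) \left(-145\right) \left(-1\right)}{435} = \left(-1\right) \left(-2\right) = 2$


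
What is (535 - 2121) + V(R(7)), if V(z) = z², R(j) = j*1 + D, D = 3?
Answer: -1486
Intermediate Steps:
R(j) = 3 + j (R(j) = j*1 + 3 = j + 3 = 3 + j)
(535 - 2121) + V(R(7)) = (535 - 2121) + (3 + 7)² = -1586 + 10² = -1586 + 100 = -1486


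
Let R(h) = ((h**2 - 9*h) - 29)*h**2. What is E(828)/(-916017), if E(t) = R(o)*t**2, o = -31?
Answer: -265954259088/305339 ≈ -8.7101e+5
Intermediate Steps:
R(h) = h**2*(-29 + h**2 - 9*h) (R(h) = (-29 + h**2 - 9*h)*h**2 = h**2*(-29 + h**2 - 9*h))
E(t) = 1163771*t**2 (E(t) = ((-31)**2*(-29 + (-31)**2 - 9*(-31)))*t**2 = (961*(-29 + 961 + 279))*t**2 = (961*1211)*t**2 = 1163771*t**2)
E(828)/(-916017) = (1163771*828**2)/(-916017) = (1163771*685584)*(-1/916017) = 797862777264*(-1/916017) = -265954259088/305339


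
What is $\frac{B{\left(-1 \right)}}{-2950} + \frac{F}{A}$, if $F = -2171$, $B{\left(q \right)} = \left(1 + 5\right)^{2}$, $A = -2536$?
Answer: $\frac{3156577}{3740600} \approx 0.84387$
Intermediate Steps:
$B{\left(q \right)} = 36$ ($B{\left(q \right)} = 6^{2} = 36$)
$\frac{B{\left(-1 \right)}}{-2950} + \frac{F}{A} = \frac{36}{-2950} - \frac{2171}{-2536} = 36 \left(- \frac{1}{2950}\right) - - \frac{2171}{2536} = - \frac{18}{1475} + \frac{2171}{2536} = \frac{3156577}{3740600}$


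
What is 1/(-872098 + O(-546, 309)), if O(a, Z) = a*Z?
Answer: -1/1040812 ≈ -9.6079e-7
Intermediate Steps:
O(a, Z) = Z*a
1/(-872098 + O(-546, 309)) = 1/(-872098 + 309*(-546)) = 1/(-872098 - 168714) = 1/(-1040812) = -1/1040812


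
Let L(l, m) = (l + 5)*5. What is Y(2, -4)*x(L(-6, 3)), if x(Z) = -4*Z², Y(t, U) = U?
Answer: 400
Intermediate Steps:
L(l, m) = 25 + 5*l (L(l, m) = (5 + l)*5 = 25 + 5*l)
Y(2, -4)*x(L(-6, 3)) = -(-16)*(25 + 5*(-6))² = -(-16)*(25 - 30)² = -(-16)*(-5)² = -(-16)*25 = -4*(-100) = 400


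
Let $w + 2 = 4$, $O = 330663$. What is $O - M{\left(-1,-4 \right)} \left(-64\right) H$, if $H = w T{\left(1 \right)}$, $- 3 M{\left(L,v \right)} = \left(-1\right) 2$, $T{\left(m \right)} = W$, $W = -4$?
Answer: $\frac{990965}{3} \approx 3.3032 \cdot 10^{5}$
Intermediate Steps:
$T{\left(m \right)} = -4$
$w = 2$ ($w = -2 + 4 = 2$)
$M{\left(L,v \right)} = \frac{2}{3}$ ($M{\left(L,v \right)} = - \frac{\left(-1\right) 2}{3} = \left(- \frac{1}{3}\right) \left(-2\right) = \frac{2}{3}$)
$H = -8$ ($H = 2 \left(-4\right) = -8$)
$O - M{\left(-1,-4 \right)} \left(-64\right) H = 330663 - \frac{2}{3} \left(-64\right) \left(-8\right) = 330663 - \left(- \frac{128}{3}\right) \left(-8\right) = 330663 - \frac{1024}{3} = \frac{990965}{3}$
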